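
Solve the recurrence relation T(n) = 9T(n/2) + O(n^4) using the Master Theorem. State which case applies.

Master Theorem for T(n) = 9T(n/2) + O(n^4):

a = 9, b = 2, c = 4
log_b(a) = log_2(9) = 3.1699

Case 3: c = 4 > log_2(9) = 3.1699
T(n) = O(n^4) = O(n^4)

For T(n) = 9T(n/2) + O(n^4): log_2(9) = 3.1699. This is Case 3 of the Master Theorem (c > log_b(a), work dominated by root), giving O(n^4).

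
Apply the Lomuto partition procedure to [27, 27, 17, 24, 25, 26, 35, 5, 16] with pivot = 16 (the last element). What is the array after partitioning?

Lomuto partition with pivot = 16:

Initial array: [27, 27, 17, 24, 25, 26, 35, 5, 16]

arr[0]=27 > 16: no swap
arr[1]=27 > 16: no swap
arr[2]=17 > 16: no swap
arr[3]=24 > 16: no swap
arr[4]=25 > 16: no swap
arr[5]=26 > 16: no swap
arr[6]=35 > 16: no swap
arr[7]=5 <= 16: swap with position 0, array becomes [5, 27, 17, 24, 25, 26, 35, 27, 16]

Place pivot at position 1: [5, 16, 17, 24, 25, 26, 35, 27, 27]
Pivot position: 1

After partitioning with pivot 16, the array becomes [5, 16, 17, 24, 25, 26, 35, 27, 27]. The pivot is placed at index 1. All elements to the left of the pivot are <= 16, and all elements to the right are > 16.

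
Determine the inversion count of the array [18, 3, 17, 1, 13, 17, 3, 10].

Finding inversions in [18, 3, 17, 1, 13, 17, 3, 10]:

(0, 1): arr[0]=18 > arr[1]=3
(0, 2): arr[0]=18 > arr[2]=17
(0, 3): arr[0]=18 > arr[3]=1
(0, 4): arr[0]=18 > arr[4]=13
(0, 5): arr[0]=18 > arr[5]=17
(0, 6): arr[0]=18 > arr[6]=3
(0, 7): arr[0]=18 > arr[7]=10
(1, 3): arr[1]=3 > arr[3]=1
(2, 3): arr[2]=17 > arr[3]=1
(2, 4): arr[2]=17 > arr[4]=13
(2, 6): arr[2]=17 > arr[6]=3
(2, 7): arr[2]=17 > arr[7]=10
(4, 6): arr[4]=13 > arr[6]=3
(4, 7): arr[4]=13 > arr[7]=10
(5, 6): arr[5]=17 > arr[6]=3
(5, 7): arr[5]=17 > arr[7]=10

Total inversions: 16

The array has 16 inversion(s): (0,1), (0,2), (0,3), (0,4), (0,5), (0,6), (0,7), (1,3), (2,3), (2,4), (2,6), (2,7), (4,6), (4,7), (5,6), (5,7). Each pair (i,j) satisfies i < j and arr[i] > arr[j].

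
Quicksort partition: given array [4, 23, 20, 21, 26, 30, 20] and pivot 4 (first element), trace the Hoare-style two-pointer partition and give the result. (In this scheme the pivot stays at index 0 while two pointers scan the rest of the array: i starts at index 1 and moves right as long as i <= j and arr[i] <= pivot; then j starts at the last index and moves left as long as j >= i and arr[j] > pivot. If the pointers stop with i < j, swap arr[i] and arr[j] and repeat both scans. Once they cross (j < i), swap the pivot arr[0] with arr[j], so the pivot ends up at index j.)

Hoare-style two-pointer partition with pivot = 4:

Initial array: [4, 23, 20, 21, 26, 30, 20]

Pointers start at i = 1, j = 6.
i ends at 1, j ends at 0: the pointers have crossed (j < i), so scanning stops.

j = 0, so swapping arr[0] with arr[j] leaves the pivot at position 0: [4, 23, 20, 21, 26, 30, 20]
Pivot position: 0

After partitioning with pivot 4, the array becomes [4, 23, 20, 21, 26, 30, 20]. The pivot is placed at index 0. All elements to the left of the pivot are <= 4, and all elements to the right are > 4.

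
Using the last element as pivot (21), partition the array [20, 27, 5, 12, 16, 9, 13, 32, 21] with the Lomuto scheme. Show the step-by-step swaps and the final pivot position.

Lomuto partition with pivot = 21:

Initial array: [20, 27, 5, 12, 16, 9, 13, 32, 21]

arr[0]=20 <= 21: swap with position 0, array becomes [20, 27, 5, 12, 16, 9, 13, 32, 21]
arr[1]=27 > 21: no swap
arr[2]=5 <= 21: swap with position 1, array becomes [20, 5, 27, 12, 16, 9, 13, 32, 21]
arr[3]=12 <= 21: swap with position 2, array becomes [20, 5, 12, 27, 16, 9, 13, 32, 21]
arr[4]=16 <= 21: swap with position 3, array becomes [20, 5, 12, 16, 27, 9, 13, 32, 21]
arr[5]=9 <= 21: swap with position 4, array becomes [20, 5, 12, 16, 9, 27, 13, 32, 21]
arr[6]=13 <= 21: swap with position 5, array becomes [20, 5, 12, 16, 9, 13, 27, 32, 21]
arr[7]=32 > 21: no swap

Place pivot at position 6: [20, 5, 12, 16, 9, 13, 21, 32, 27]
Pivot position: 6

After partitioning with pivot 21, the array becomes [20, 5, 12, 16, 9, 13, 21, 32, 27]. The pivot is placed at index 6. All elements to the left of the pivot are <= 21, and all elements to the right are > 21.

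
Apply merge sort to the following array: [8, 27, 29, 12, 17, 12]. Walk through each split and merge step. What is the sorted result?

Merge sort trace:

Split: [8, 27, 29, 12, 17, 12] -> [8, 27, 29] and [12, 17, 12]
  Split: [8, 27, 29] -> [8] and [27, 29]
    Split: [27, 29] -> [27] and [29]
    Merge: [27] + [29] -> [27, 29]
  Merge: [8] + [27, 29] -> [8, 27, 29]
  Split: [12, 17, 12] -> [12] and [17, 12]
    Split: [17, 12] -> [17] and [12]
    Merge: [17] + [12] -> [12, 17]
  Merge: [12] + [12, 17] -> [12, 12, 17]
Merge: [8, 27, 29] + [12, 12, 17] -> [8, 12, 12, 17, 27, 29]

Final sorted array: [8, 12, 12, 17, 27, 29]

The merge sort proceeds by recursively splitting the array and merging sorted halves.
After all merges, the sorted array is [8, 12, 12, 17, 27, 29].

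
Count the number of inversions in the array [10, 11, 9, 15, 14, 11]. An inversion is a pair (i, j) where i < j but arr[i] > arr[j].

Finding inversions in [10, 11, 9, 15, 14, 11]:

(0, 2): arr[0]=10 > arr[2]=9
(1, 2): arr[1]=11 > arr[2]=9
(3, 4): arr[3]=15 > arr[4]=14
(3, 5): arr[3]=15 > arr[5]=11
(4, 5): arr[4]=14 > arr[5]=11

Total inversions: 5

The array has 5 inversion(s): (0,2), (1,2), (3,4), (3,5), (4,5). Each pair (i,j) satisfies i < j and arr[i] > arr[j].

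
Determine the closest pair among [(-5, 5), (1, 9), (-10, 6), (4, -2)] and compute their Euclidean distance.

Computing all pairwise distances among 4 points:

d((-5, 5), (1, 9)) = 7.2111
d((-5, 5), (-10, 6)) = 5.099 <-- minimum
d((-5, 5), (4, -2)) = 11.4018
d((1, 9), (-10, 6)) = 11.4018
d((1, 9), (4, -2)) = 11.4018
d((-10, 6), (4, -2)) = 16.1245

Closest pair: (-5, 5) and (-10, 6) with distance 5.099

The closest pair is (-5, 5) and (-10, 6) with Euclidean distance 5.099. For 4 points, brute-force pairwise comparison is shown above. For large n, the divide-and-conquer algorithm (sort by x, recurse on halves, check the dividing strip) achieves O(n log n).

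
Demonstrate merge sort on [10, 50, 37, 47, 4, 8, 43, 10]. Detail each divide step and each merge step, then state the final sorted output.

Merge sort trace:

Split: [10, 50, 37, 47, 4, 8, 43, 10] -> [10, 50, 37, 47] and [4, 8, 43, 10]
  Split: [10, 50, 37, 47] -> [10, 50] and [37, 47]
    Split: [10, 50] -> [10] and [50]
    Merge: [10] + [50] -> [10, 50]
    Split: [37, 47] -> [37] and [47]
    Merge: [37] + [47] -> [37, 47]
  Merge: [10, 50] + [37, 47] -> [10, 37, 47, 50]
  Split: [4, 8, 43, 10] -> [4, 8] and [43, 10]
    Split: [4, 8] -> [4] and [8]
    Merge: [4] + [8] -> [4, 8]
    Split: [43, 10] -> [43] and [10]
    Merge: [43] + [10] -> [10, 43]
  Merge: [4, 8] + [10, 43] -> [4, 8, 10, 43]
Merge: [10, 37, 47, 50] + [4, 8, 10, 43] -> [4, 8, 10, 10, 37, 43, 47, 50]

Final sorted array: [4, 8, 10, 10, 37, 43, 47, 50]

The merge sort proceeds by recursively splitting the array and merging sorted halves.
After all merges, the sorted array is [4, 8, 10, 10, 37, 43, 47, 50].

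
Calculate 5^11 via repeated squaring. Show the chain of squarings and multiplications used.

Computing 5^11 by squaring (build up from 5^1; each line after the first costs one multiplication):

5^1 = 5
5^2 = (5^1)^2 = 5^2 = 25
5^4 = (5^2)^2 = 25^2 = 625
5^5 = 5 * 5^4 = 5 * 625 = 3125
5^10 = (5^5)^2 = 3125^2 = 9765625
5^11 = 5 * 5^10 = 5 * 9765625 = 48828125

Result: 48828125
Multiplications needed: 5 (5 lines after 5^1)

5^11 = 48828125. Using exponentiation by squaring, this requires 5 multiplications. The key idea: if the exponent is even, square the half-power; if odd, multiply by the base once.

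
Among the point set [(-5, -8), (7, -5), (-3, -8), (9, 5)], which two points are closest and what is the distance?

Computing all pairwise distances among 4 points:

d((-5, -8), (7, -5)) = 12.3693
d((-5, -8), (-3, -8)) = 2.0 <-- minimum
d((-5, -8), (9, 5)) = 19.105
d((7, -5), (-3, -8)) = 10.4403
d((7, -5), (9, 5)) = 10.198
d((-3, -8), (9, 5)) = 17.6918

Closest pair: (-5, -8) and (-3, -8) with distance 2.0

The closest pair is (-5, -8) and (-3, -8) with Euclidean distance 2.0. For 4 points, brute-force pairwise comparison is shown above. For large n, the divide-and-conquer algorithm (sort by x, recurse on halves, check the dividing strip) achieves O(n log n).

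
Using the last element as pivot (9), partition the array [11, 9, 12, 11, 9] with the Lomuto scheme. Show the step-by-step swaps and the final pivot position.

Lomuto partition with pivot = 9:

Initial array: [11, 9, 12, 11, 9]

arr[0]=11 > 9: no swap
arr[1]=9 <= 9: swap with position 0, array becomes [9, 11, 12, 11, 9]
arr[2]=12 > 9: no swap
arr[3]=11 > 9: no swap

Place pivot at position 1: [9, 9, 12, 11, 11]
Pivot position: 1

After partitioning with pivot 9, the array becomes [9, 9, 12, 11, 11]. The pivot is placed at index 1. All elements to the left of the pivot are <= 9, and all elements to the right are > 9.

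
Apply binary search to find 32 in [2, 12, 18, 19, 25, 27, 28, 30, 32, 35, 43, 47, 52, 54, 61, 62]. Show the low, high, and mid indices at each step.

Binary search for 32 in [2, 12, 18, 19, 25, 27, 28, 30, 32, 35, 43, 47, 52, 54, 61, 62]:

lo=0, hi=15, mid=7, arr[mid]=30 -> 30 < 32, search right half
lo=8, hi=15, mid=11, arr[mid]=47 -> 47 > 32, search left half
lo=8, hi=10, mid=9, arr[mid]=35 -> 35 > 32, search left half
lo=8, hi=8, mid=8, arr[mid]=32 -> Found target at index 8!

Binary search finds 32 at index 8 after 4 comparisons. The search repeatedly halves the search space by comparing with the middle element.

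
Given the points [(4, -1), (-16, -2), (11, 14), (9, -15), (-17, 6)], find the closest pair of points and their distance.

Computing all pairwise distances among 5 points:

d((4, -1), (-16, -2)) = 20.025
d((4, -1), (11, 14)) = 16.5529
d((4, -1), (9, -15)) = 14.8661
d((4, -1), (-17, 6)) = 22.1359
d((-16, -2), (11, 14)) = 31.3847
d((-16, -2), (9, -15)) = 28.178
d((-16, -2), (-17, 6)) = 8.0623 <-- minimum
d((11, 14), (9, -15)) = 29.0689
d((11, 14), (-17, 6)) = 29.1204
d((9, -15), (-17, 6)) = 33.4215

Closest pair: (-16, -2) and (-17, 6) with distance 8.0623

The closest pair is (-16, -2) and (-17, 6) with Euclidean distance 8.0623. For 5 points, brute-force pairwise comparison is shown above. For large n, the divide-and-conquer algorithm (sort by x, recurse on halves, check the dividing strip) achieves O(n log n).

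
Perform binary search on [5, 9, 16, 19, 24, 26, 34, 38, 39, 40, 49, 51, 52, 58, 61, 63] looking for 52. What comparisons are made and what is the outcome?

Binary search for 52 in [5, 9, 16, 19, 24, 26, 34, 38, 39, 40, 49, 51, 52, 58, 61, 63]:

lo=0, hi=15, mid=7, arr[mid]=38 -> 38 < 52, search right half
lo=8, hi=15, mid=11, arr[mid]=51 -> 51 < 52, search right half
lo=12, hi=15, mid=13, arr[mid]=58 -> 58 > 52, search left half
lo=12, hi=12, mid=12, arr[mid]=52 -> Found target at index 12!

Binary search finds 52 at index 12 after 4 comparisons. The search repeatedly halves the search space by comparing with the middle element.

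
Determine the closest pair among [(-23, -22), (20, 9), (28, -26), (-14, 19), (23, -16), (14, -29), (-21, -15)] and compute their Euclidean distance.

Computing all pairwise distances among 7 points:

d((-23, -22), (20, 9)) = 53.0094
d((-23, -22), (28, -26)) = 51.1566
d((-23, -22), (-14, 19)) = 41.9762
d((-23, -22), (23, -16)) = 46.3897
d((-23, -22), (14, -29)) = 37.6563
d((-23, -22), (-21, -15)) = 7.2801 <-- minimum
d((20, 9), (28, -26)) = 35.9026
d((20, 9), (-14, 19)) = 35.4401
d((20, 9), (23, -16)) = 25.1794
d((20, 9), (14, -29)) = 38.4708
d((20, 9), (-21, -15)) = 47.5079
d((28, -26), (-14, 19)) = 61.5549
d((28, -26), (23, -16)) = 11.1803
d((28, -26), (14, -29)) = 14.3178
d((28, -26), (-21, -15)) = 50.2195
d((-14, 19), (23, -16)) = 50.9313
d((-14, 19), (14, -29)) = 55.5698
d((-14, 19), (-21, -15)) = 34.7131
d((23, -16), (14, -29)) = 15.8114
d((23, -16), (-21, -15)) = 44.0114
d((14, -29), (-21, -15)) = 37.6962

Closest pair: (-23, -22) and (-21, -15) with distance 7.2801

The closest pair is (-23, -22) and (-21, -15) with Euclidean distance 7.2801. For 7 points, brute-force pairwise comparison is shown above. For large n, the divide-and-conquer algorithm (sort by x, recurse on halves, check the dividing strip) achieves O(n log n).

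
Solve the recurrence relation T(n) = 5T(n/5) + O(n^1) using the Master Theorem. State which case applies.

Master Theorem for T(n) = 5T(n/5) + O(n^1):

a = 5, b = 5, c = 1
log_b(a) = log_5(5) = 1.0000

Case 2: c = 1 = log_5(5) = 1.0000
T(n) = O(n^1 log n) = O(n log n)

For T(n) = 5T(n/5) + O(n^1): log_5(5) = 1.0000. This is Case 2 of the Master Theorem (c = log_b(a), equal work at all levels), giving O(n log n).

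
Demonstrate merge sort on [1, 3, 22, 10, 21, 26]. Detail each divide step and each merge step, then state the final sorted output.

Merge sort trace:

Split: [1, 3, 22, 10, 21, 26] -> [1, 3, 22] and [10, 21, 26]
  Split: [1, 3, 22] -> [1] and [3, 22]
    Split: [3, 22] -> [3] and [22]
    Merge: [3] + [22] -> [3, 22]
  Merge: [1] + [3, 22] -> [1, 3, 22]
  Split: [10, 21, 26] -> [10] and [21, 26]
    Split: [21, 26] -> [21] and [26]
    Merge: [21] + [26] -> [21, 26]
  Merge: [10] + [21, 26] -> [10, 21, 26]
Merge: [1, 3, 22] + [10, 21, 26] -> [1, 3, 10, 21, 22, 26]

Final sorted array: [1, 3, 10, 21, 22, 26]

The merge sort proceeds by recursively splitting the array and merging sorted halves.
After all merges, the sorted array is [1, 3, 10, 21, 22, 26].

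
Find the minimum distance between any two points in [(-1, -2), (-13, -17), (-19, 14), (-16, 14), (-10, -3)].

Computing all pairwise distances among 5 points:

d((-1, -2), (-13, -17)) = 19.2094
d((-1, -2), (-19, 14)) = 24.0832
d((-1, -2), (-16, 14)) = 21.9317
d((-1, -2), (-10, -3)) = 9.0554
d((-13, -17), (-19, 14)) = 31.5753
d((-13, -17), (-16, 14)) = 31.1448
d((-13, -17), (-10, -3)) = 14.3178
d((-19, 14), (-16, 14)) = 3.0 <-- minimum
d((-19, 14), (-10, -3)) = 19.2354
d((-16, 14), (-10, -3)) = 18.0278

Closest pair: (-19, 14) and (-16, 14) with distance 3.0

The closest pair is (-19, 14) and (-16, 14) with Euclidean distance 3.0. For 5 points, brute-force pairwise comparison is shown above. For large n, the divide-and-conquer algorithm (sort by x, recurse on halves, check the dividing strip) achieves O(n log n).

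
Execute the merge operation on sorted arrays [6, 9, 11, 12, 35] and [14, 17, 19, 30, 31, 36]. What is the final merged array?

Merging process:

Compare 6 vs 14: take 6 from left. Merged: [6]
Compare 9 vs 14: take 9 from left. Merged: [6, 9]
Compare 11 vs 14: take 11 from left. Merged: [6, 9, 11]
Compare 12 vs 14: take 12 from left. Merged: [6, 9, 11, 12]
Compare 35 vs 14: take 14 from right. Merged: [6, 9, 11, 12, 14]
Compare 35 vs 17: take 17 from right. Merged: [6, 9, 11, 12, 14, 17]
Compare 35 vs 19: take 19 from right. Merged: [6, 9, 11, 12, 14, 17, 19]
Compare 35 vs 30: take 30 from right. Merged: [6, 9, 11, 12, 14, 17, 19, 30]
Compare 35 vs 31: take 31 from right. Merged: [6, 9, 11, 12, 14, 17, 19, 30, 31]
Compare 35 vs 36: take 35 from left. Merged: [6, 9, 11, 12, 14, 17, 19, 30, 31, 35]
Append remaining from right: [36]. Merged: [6, 9, 11, 12, 14, 17, 19, 30, 31, 35, 36]

Final merged array: [6, 9, 11, 12, 14, 17, 19, 30, 31, 35, 36]
Total comparisons: 10

The merged array is [6, 9, 11, 12, 14, 17, 19, 30, 31, 35, 36], requiring 10 comparisons. The merge step runs in O(n) time where n is the total number of elements.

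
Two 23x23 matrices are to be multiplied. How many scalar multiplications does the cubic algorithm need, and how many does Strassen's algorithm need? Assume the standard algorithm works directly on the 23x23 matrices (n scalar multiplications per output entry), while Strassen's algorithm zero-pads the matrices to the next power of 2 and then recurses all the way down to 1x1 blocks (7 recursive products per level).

Matrix multiplication for 23x23 matrices:

Strassen's algorithm requires power-of-2 dimensions. Pad 23x23 to 32x32 (next power of 2).

Standard algorithm: 23^3 = 12167 multiplications
Strassen's algorithm: 7^(log2(32)) = 7^5 = 16807 multiplications
Difference: 12167 - 16807 = -4640 (Strassen uses MORE here due to padding overhead — for small or just-over-power-of-2 n, padding can outweigh the per-level savings)

Standard: 12167 multiplications (23^3). Strassen: 16807 multiplications (7^5, after padding to 32x32). Strassen reduces 8 recursive multiplications to 7 at each level.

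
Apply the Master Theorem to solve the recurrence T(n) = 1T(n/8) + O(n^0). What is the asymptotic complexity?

Master Theorem for T(n) = 1T(n/8) + O(n^0):

a = 1, b = 8, c = 0
log_b(a) = log_8(1) = 0.0000

Case 2: c = 0 = log_8(1) = 0.0000
T(n) = O(n^0 log n) = O(log n)

For T(n) = 1T(n/8) + O(n^0): log_8(1) = 0.0000. This is Case 2 of the Master Theorem (c = log_b(a), equal work at all levels), giving O(log n).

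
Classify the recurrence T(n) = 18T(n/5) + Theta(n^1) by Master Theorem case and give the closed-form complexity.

Master Theorem for T(n) = 18T(n/5) + O(n^1):

a = 18, b = 5, c = 1
log_b(a) = log_5(18) = 1.7959

Case 1: c = 1 < log_5(18) = 1.7959
T(n) = O(n^(log_5 18))

For T(n) = 18T(n/5) + O(n^1): log_5(18) = 1.7959. This is Case 1 of the Master Theorem (c < log_b(a), work dominated by leaves), giving O(n^(log_5 18)).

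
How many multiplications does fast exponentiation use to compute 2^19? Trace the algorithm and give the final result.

Computing 2^19 by squaring (build up from 2^1; each line after the first costs one multiplication):

2^1 = 2
2^2 = (2^1)^2 = 2^2 = 4
2^4 = (2^2)^2 = 4^2 = 16
2^8 = (2^4)^2 = 16^2 = 256
2^9 = 2 * 2^8 = 2 * 256 = 512
2^18 = (2^9)^2 = 512^2 = 262144
2^19 = 2 * 2^18 = 2 * 262144 = 524288

Result: 524288
Multiplications needed: 6 (6 lines after 2^1)

2^19 = 524288. Using exponentiation by squaring, this requires 6 multiplications. The key idea: if the exponent is even, square the half-power; if odd, multiply by the base once.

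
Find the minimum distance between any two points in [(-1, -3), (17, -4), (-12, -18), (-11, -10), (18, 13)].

Computing all pairwise distances among 5 points:

d((-1, -3), (17, -4)) = 18.0278
d((-1, -3), (-12, -18)) = 18.6011
d((-1, -3), (-11, -10)) = 12.2066
d((-1, -3), (18, 13)) = 24.8395
d((17, -4), (-12, -18)) = 32.2025
d((17, -4), (-11, -10)) = 28.6356
d((17, -4), (18, 13)) = 17.0294
d((-12, -18), (-11, -10)) = 8.0623 <-- minimum
d((-12, -18), (18, 13)) = 43.1393
d((-11, -10), (18, 13)) = 37.0135

Closest pair: (-12, -18) and (-11, -10) with distance 8.0623

The closest pair is (-12, -18) and (-11, -10) with Euclidean distance 8.0623. For 5 points, brute-force pairwise comparison is shown above. For large n, the divide-and-conquer algorithm (sort by x, recurse on halves, check the dividing strip) achieves O(n log n).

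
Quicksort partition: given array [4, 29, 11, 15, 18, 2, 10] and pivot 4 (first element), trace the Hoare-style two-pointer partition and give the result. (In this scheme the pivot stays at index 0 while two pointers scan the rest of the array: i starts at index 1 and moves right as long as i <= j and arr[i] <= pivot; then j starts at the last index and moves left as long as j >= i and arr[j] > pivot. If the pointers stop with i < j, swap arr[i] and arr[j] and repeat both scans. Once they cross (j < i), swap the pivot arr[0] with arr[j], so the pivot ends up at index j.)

Hoare-style two-pointer partition with pivot = 4:

Initial array: [4, 29, 11, 15, 18, 2, 10]

Pointers start at i = 1, j = 6.
i stops at index 1 (arr[1]=29 > 4), j stops at index 5 (arr[5]=2 <= 4): swap arr[1] and arr[5], array becomes [4, 2, 11, 15, 18, 29, 10]
i ends at 2, j ends at 1: the pointers have crossed (j < i), so scanning stops.

Swap pivot arr[0] with arr[1] to place pivot at position 1: [2, 4, 11, 15, 18, 29, 10]
Pivot position: 1

After partitioning with pivot 4, the array becomes [2, 4, 11, 15, 18, 29, 10]. The pivot is placed at index 1. All elements to the left of the pivot are <= 4, and all elements to the right are > 4.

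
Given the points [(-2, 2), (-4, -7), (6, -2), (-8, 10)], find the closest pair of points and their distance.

Computing all pairwise distances among 4 points:

d((-2, 2), (-4, -7)) = 9.2195
d((-2, 2), (6, -2)) = 8.9443 <-- minimum
d((-2, 2), (-8, 10)) = 10.0
d((-4, -7), (6, -2)) = 11.1803
d((-4, -7), (-8, 10)) = 17.4642
d((6, -2), (-8, 10)) = 18.4391

Closest pair: (-2, 2) and (6, -2) with distance 8.9443

The closest pair is (-2, 2) and (6, -2) with Euclidean distance 8.9443. For 4 points, brute-force pairwise comparison is shown above. For large n, the divide-and-conquer algorithm (sort by x, recurse on halves, check the dividing strip) achieves O(n log n).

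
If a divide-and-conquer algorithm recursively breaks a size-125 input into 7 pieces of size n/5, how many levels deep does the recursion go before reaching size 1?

For divide and conquer with division factor 5:

Problem sizes at each level:
Level 0: 125
Level 1: 25
Level 2: 5
Level 3: 1

The root is level 0 and the size-1 base case is level 3 (the tree spans levels 0 through 3, i.e. 4 levels counting the root), so the depth is the number of divisions: log_5(125) = 3

The recursion tree depth is log_5(125) = 3. At each level, the problem size is divided by 5, so it takes 3 divisions to reduce to a base case of size 1. The algorithm makes 7 recursive calls at each level.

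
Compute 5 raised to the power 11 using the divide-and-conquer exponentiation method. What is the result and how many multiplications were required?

Computing 5^11 by squaring (build up from 5^1; each line after the first costs one multiplication):

5^1 = 5
5^2 = (5^1)^2 = 5^2 = 25
5^4 = (5^2)^2 = 25^2 = 625
5^5 = 5 * 5^4 = 5 * 625 = 3125
5^10 = (5^5)^2 = 3125^2 = 9765625
5^11 = 5 * 5^10 = 5 * 9765625 = 48828125

Result: 48828125
Multiplications needed: 5 (5 lines after 5^1)

5^11 = 48828125. Using exponentiation by squaring, this requires 5 multiplications. The key idea: if the exponent is even, square the half-power; if odd, multiply by the base once.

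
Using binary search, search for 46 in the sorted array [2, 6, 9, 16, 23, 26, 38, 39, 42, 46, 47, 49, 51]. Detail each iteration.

Binary search for 46 in [2, 6, 9, 16, 23, 26, 38, 39, 42, 46, 47, 49, 51]:

lo=0, hi=12, mid=6, arr[mid]=38 -> 38 < 46, search right half
lo=7, hi=12, mid=9, arr[mid]=46 -> Found target at index 9!

Binary search finds 46 at index 9 after 2 comparisons. The search repeatedly halves the search space by comparing with the middle element.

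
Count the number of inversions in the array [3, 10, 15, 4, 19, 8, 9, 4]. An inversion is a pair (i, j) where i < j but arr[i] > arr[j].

Finding inversions in [3, 10, 15, 4, 19, 8, 9, 4]:

(1, 3): arr[1]=10 > arr[3]=4
(1, 5): arr[1]=10 > arr[5]=8
(1, 6): arr[1]=10 > arr[6]=9
(1, 7): arr[1]=10 > arr[7]=4
(2, 3): arr[2]=15 > arr[3]=4
(2, 5): arr[2]=15 > arr[5]=8
(2, 6): arr[2]=15 > arr[6]=9
(2, 7): arr[2]=15 > arr[7]=4
(4, 5): arr[4]=19 > arr[5]=8
(4, 6): arr[4]=19 > arr[6]=9
(4, 7): arr[4]=19 > arr[7]=4
(5, 7): arr[5]=8 > arr[7]=4
(6, 7): arr[6]=9 > arr[7]=4

Total inversions: 13

The array has 13 inversion(s): (1,3), (1,5), (1,6), (1,7), (2,3), (2,5), (2,6), (2,7), (4,5), (4,6), (4,7), (5,7), (6,7). Each pair (i,j) satisfies i < j and arr[i] > arr[j].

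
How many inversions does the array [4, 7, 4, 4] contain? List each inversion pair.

Finding inversions in [4, 7, 4, 4]:

(1, 2): arr[1]=7 > arr[2]=4
(1, 3): arr[1]=7 > arr[3]=4

Total inversions: 2

The array has 2 inversion(s): (1,2), (1,3). Each pair (i,j) satisfies i < j and arr[i] > arr[j].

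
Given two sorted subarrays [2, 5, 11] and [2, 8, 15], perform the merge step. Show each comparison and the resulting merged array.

Merging process:

Compare 2 vs 2: take 2 from left. Merged: [2]
Compare 5 vs 2: take 2 from right. Merged: [2, 2]
Compare 5 vs 8: take 5 from left. Merged: [2, 2, 5]
Compare 11 vs 8: take 8 from right. Merged: [2, 2, 5, 8]
Compare 11 vs 15: take 11 from left. Merged: [2, 2, 5, 8, 11]
Append remaining from right: [15]. Merged: [2, 2, 5, 8, 11, 15]

Final merged array: [2, 2, 5, 8, 11, 15]
Total comparisons: 5

The merged array is [2, 2, 5, 8, 11, 15], requiring 5 comparisons. The merge step runs in O(n) time where n is the total number of elements.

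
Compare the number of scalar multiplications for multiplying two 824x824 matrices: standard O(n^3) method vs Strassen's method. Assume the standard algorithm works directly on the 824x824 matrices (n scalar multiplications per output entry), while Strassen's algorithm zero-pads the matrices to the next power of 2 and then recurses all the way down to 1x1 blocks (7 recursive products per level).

Matrix multiplication for 824x824 matrices:

Strassen's algorithm requires power-of-2 dimensions. Pad 824x824 to 1024x1024 (next power of 2).

Standard algorithm: 824^3 = 559476224 multiplications
Strassen's algorithm: 7^(log2(1024)) = 7^10 = 282475249 multiplications
Savings: 559476224 - 282475249 = 277000975 multiplications

Standard: 559476224 multiplications (824^3). Strassen: 282475249 multiplications (7^10, after padding to 1024x1024). Strassen reduces 8 recursive multiplications to 7 at each level.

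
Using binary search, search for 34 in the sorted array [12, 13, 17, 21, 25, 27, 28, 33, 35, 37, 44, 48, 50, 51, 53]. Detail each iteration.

Binary search for 34 in [12, 13, 17, 21, 25, 27, 28, 33, 35, 37, 44, 48, 50, 51, 53]:

lo=0, hi=14, mid=7, arr[mid]=33 -> 33 < 34, search right half
lo=8, hi=14, mid=11, arr[mid]=48 -> 48 > 34, search left half
lo=8, hi=10, mid=9, arr[mid]=37 -> 37 > 34, search left half
lo=8, hi=8, mid=8, arr[mid]=35 -> 35 > 34, search left half
lo=8 > hi=7, target 34 not found

Binary search determines that 34 is not in the array after 4 comparisons. The search space was exhausted without finding the target.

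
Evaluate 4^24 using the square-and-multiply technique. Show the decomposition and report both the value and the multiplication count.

Computing 4^24 by squaring (build up from 4^1; each line after the first costs one multiplication):

4^1 = 4
4^2 = (4^1)^2 = 4^2 = 16
4^3 = 4 * 4^2 = 4 * 16 = 64
4^6 = (4^3)^2 = 64^2 = 4096
4^12 = (4^6)^2 = 4096^2 = 16777216
4^24 = (4^12)^2 = 16777216^2 = 281474976710656

Result: 281474976710656
Multiplications needed: 5 (5 lines after 4^1)

4^24 = 281474976710656. Using exponentiation by squaring, this requires 5 multiplications. The key idea: if the exponent is even, square the half-power; if odd, multiply by the base once.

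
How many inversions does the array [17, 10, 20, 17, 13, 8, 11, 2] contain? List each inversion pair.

Finding inversions in [17, 10, 20, 17, 13, 8, 11, 2]:

(0, 1): arr[0]=17 > arr[1]=10
(0, 4): arr[0]=17 > arr[4]=13
(0, 5): arr[0]=17 > arr[5]=8
(0, 6): arr[0]=17 > arr[6]=11
(0, 7): arr[0]=17 > arr[7]=2
(1, 5): arr[1]=10 > arr[5]=8
(1, 7): arr[1]=10 > arr[7]=2
(2, 3): arr[2]=20 > arr[3]=17
(2, 4): arr[2]=20 > arr[4]=13
(2, 5): arr[2]=20 > arr[5]=8
(2, 6): arr[2]=20 > arr[6]=11
(2, 7): arr[2]=20 > arr[7]=2
(3, 4): arr[3]=17 > arr[4]=13
(3, 5): arr[3]=17 > arr[5]=8
(3, 6): arr[3]=17 > arr[6]=11
(3, 7): arr[3]=17 > arr[7]=2
(4, 5): arr[4]=13 > arr[5]=8
(4, 6): arr[4]=13 > arr[6]=11
(4, 7): arr[4]=13 > arr[7]=2
(5, 7): arr[5]=8 > arr[7]=2
(6, 7): arr[6]=11 > arr[7]=2

Total inversions: 21

The array has 21 inversion(s): (0,1), (0,4), (0,5), (0,6), (0,7), (1,5), (1,7), (2,3), (2,4), (2,5), (2,6), (2,7), (3,4), (3,5), (3,6), (3,7), (4,5), (4,6), (4,7), (5,7), (6,7). Each pair (i,j) satisfies i < j and arr[i] > arr[j].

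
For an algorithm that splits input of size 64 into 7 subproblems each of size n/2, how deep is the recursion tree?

For divide and conquer with division factor 2:

Problem sizes at each level:
Level 0: 64
Level 1: 32
Level 2: 16
Level 3: 8
Level 4: 4
Level 5: 2
Level 6: 1

The root is level 0 and the size-1 base case is level 6 (the tree spans levels 0 through 6, i.e. 7 levels counting the root), so the depth is the number of divisions: log_2(64) = 6

The recursion tree depth is log_2(64) = 6. At each level, the problem size is divided by 2, so it takes 6 divisions to reduce to a base case of size 1. The algorithm makes 7 recursive calls at each level.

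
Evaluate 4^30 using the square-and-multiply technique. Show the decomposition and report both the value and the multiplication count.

Computing 4^30 by squaring (build up from 4^1; each line after the first costs one multiplication):

4^1 = 4
4^2 = (4^1)^2 = 4^2 = 16
4^3 = 4 * 4^2 = 4 * 16 = 64
4^6 = (4^3)^2 = 64^2 = 4096
4^7 = 4 * 4^6 = 4 * 4096 = 16384
4^14 = (4^7)^2 = 16384^2 = 268435456
4^15 = 4 * 4^14 = 4 * 268435456 = 1073741824
4^30 = (4^15)^2 = 1073741824^2 = 1152921504606846976

Result: 1152921504606846976
Multiplications needed: 7 (7 lines after 4^1)

4^30 = 1152921504606846976. Using exponentiation by squaring, this requires 7 multiplications. The key idea: if the exponent is even, square the half-power; if odd, multiply by the base once.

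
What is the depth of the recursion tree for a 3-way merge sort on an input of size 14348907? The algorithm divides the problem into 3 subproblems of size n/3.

For divide and conquer with division factor 3:

Problem sizes at each level:
Level 0: 14348907
Level 1: 4782969
Level 2: 1594323
Level 3: 531441
Level 4: 177147
Level 5: 59049
Level 6: 19683
Level 7: 6561
Level 8: 2187
Level 9: 729
Level 10: 243
Level 11: 81
Level 12: 27
Level 13: 9
Level 14: 3
Level 15: 1

The root is level 0 and the size-1 base case is level 15 (the tree spans levels 0 through 15, i.e. 16 levels counting the root), so the depth is the number of divisions: log_3(14348907) = 15

The recursion tree depth is log_3(14348907) = 15. At each level, the problem size is divided by 3, so it takes 15 divisions to reduce to a base case of size 1. The algorithm makes 3 recursive calls at each level.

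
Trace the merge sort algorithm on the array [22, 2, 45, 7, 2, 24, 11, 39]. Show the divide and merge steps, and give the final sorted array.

Merge sort trace:

Split: [22, 2, 45, 7, 2, 24, 11, 39] -> [22, 2, 45, 7] and [2, 24, 11, 39]
  Split: [22, 2, 45, 7] -> [22, 2] and [45, 7]
    Split: [22, 2] -> [22] and [2]
    Merge: [22] + [2] -> [2, 22]
    Split: [45, 7] -> [45] and [7]
    Merge: [45] + [7] -> [7, 45]
  Merge: [2, 22] + [7, 45] -> [2, 7, 22, 45]
  Split: [2, 24, 11, 39] -> [2, 24] and [11, 39]
    Split: [2, 24] -> [2] and [24]
    Merge: [2] + [24] -> [2, 24]
    Split: [11, 39] -> [11] and [39]
    Merge: [11] + [39] -> [11, 39]
  Merge: [2, 24] + [11, 39] -> [2, 11, 24, 39]
Merge: [2, 7, 22, 45] + [2, 11, 24, 39] -> [2, 2, 7, 11, 22, 24, 39, 45]

Final sorted array: [2, 2, 7, 11, 22, 24, 39, 45]

The merge sort proceeds by recursively splitting the array and merging sorted halves.
After all merges, the sorted array is [2, 2, 7, 11, 22, 24, 39, 45].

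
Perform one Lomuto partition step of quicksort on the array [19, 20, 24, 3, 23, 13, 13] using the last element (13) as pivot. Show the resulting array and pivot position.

Lomuto partition with pivot = 13:

Initial array: [19, 20, 24, 3, 23, 13, 13]

arr[0]=19 > 13: no swap
arr[1]=20 > 13: no swap
arr[2]=24 > 13: no swap
arr[3]=3 <= 13: swap with position 0, array becomes [3, 20, 24, 19, 23, 13, 13]
arr[4]=23 > 13: no swap
arr[5]=13 <= 13: swap with position 1, array becomes [3, 13, 24, 19, 23, 20, 13]

Place pivot at position 2: [3, 13, 13, 19, 23, 20, 24]
Pivot position: 2

After partitioning with pivot 13, the array becomes [3, 13, 13, 19, 23, 20, 24]. The pivot is placed at index 2. All elements to the left of the pivot are <= 13, and all elements to the right are > 13.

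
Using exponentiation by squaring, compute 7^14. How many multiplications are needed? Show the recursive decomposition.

Computing 7^14 by squaring (build up from 7^1; each line after the first costs one multiplication):

7^1 = 7
7^2 = (7^1)^2 = 7^2 = 49
7^3 = 7 * 7^2 = 7 * 49 = 343
7^6 = (7^3)^2 = 343^2 = 117649
7^7 = 7 * 7^6 = 7 * 117649 = 823543
7^14 = (7^7)^2 = 823543^2 = 678223072849

Result: 678223072849
Multiplications needed: 5 (5 lines after 7^1)

7^14 = 678223072849. Using exponentiation by squaring, this requires 5 multiplications. The key idea: if the exponent is even, square the half-power; if odd, multiply by the base once.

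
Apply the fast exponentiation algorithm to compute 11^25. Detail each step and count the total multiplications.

Computing 11^25 by squaring (build up from 11^1; each line after the first costs one multiplication):

11^1 = 11
11^2 = (11^1)^2 = 11^2 = 121
11^3 = 11 * 11^2 = 11 * 121 = 1331
11^6 = (11^3)^2 = 1331^2 = 1771561
11^12 = (11^6)^2 = 1771561^2 = 3138428376721
11^24 = (11^12)^2 = 3138428376721^2 = 9849732675807611094711841
11^25 = 11 * 11^24 = 11 * 9849732675807611094711841 = 108347059433883722041830251

Result: 108347059433883722041830251
Multiplications needed: 6 (6 lines after 11^1)

11^25 = 108347059433883722041830251. Using exponentiation by squaring, this requires 6 multiplications. The key idea: if the exponent is even, square the half-power; if odd, multiply by the base once.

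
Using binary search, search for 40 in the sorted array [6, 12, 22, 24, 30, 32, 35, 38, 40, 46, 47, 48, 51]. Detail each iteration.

Binary search for 40 in [6, 12, 22, 24, 30, 32, 35, 38, 40, 46, 47, 48, 51]:

lo=0, hi=12, mid=6, arr[mid]=35 -> 35 < 40, search right half
lo=7, hi=12, mid=9, arr[mid]=46 -> 46 > 40, search left half
lo=7, hi=8, mid=7, arr[mid]=38 -> 38 < 40, search right half
lo=8, hi=8, mid=8, arr[mid]=40 -> Found target at index 8!

Binary search finds 40 at index 8 after 4 comparisons. The search repeatedly halves the search space by comparing with the middle element.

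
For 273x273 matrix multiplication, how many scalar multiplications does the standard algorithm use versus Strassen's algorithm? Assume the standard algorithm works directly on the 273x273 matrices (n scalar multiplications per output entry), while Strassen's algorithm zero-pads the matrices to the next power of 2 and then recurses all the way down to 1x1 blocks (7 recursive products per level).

Matrix multiplication for 273x273 matrices:

Strassen's algorithm requires power-of-2 dimensions. Pad 273x273 to 512x512 (next power of 2).

Standard algorithm: 273^3 = 20346417 multiplications
Strassen's algorithm: 7^(log2(512)) = 7^9 = 40353607 multiplications
Difference: 20346417 - 40353607 = -20007190 (Strassen uses MORE here due to padding overhead — for small or just-over-power-of-2 n, padding can outweigh the per-level savings)

Standard: 20346417 multiplications (273^3). Strassen: 40353607 multiplications (7^9, after padding to 512x512). Strassen reduces 8 recursive multiplications to 7 at each level.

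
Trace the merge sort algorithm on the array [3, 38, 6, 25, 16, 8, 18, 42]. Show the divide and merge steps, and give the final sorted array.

Merge sort trace:

Split: [3, 38, 6, 25, 16, 8, 18, 42] -> [3, 38, 6, 25] and [16, 8, 18, 42]
  Split: [3, 38, 6, 25] -> [3, 38] and [6, 25]
    Split: [3, 38] -> [3] and [38]
    Merge: [3] + [38] -> [3, 38]
    Split: [6, 25] -> [6] and [25]
    Merge: [6] + [25] -> [6, 25]
  Merge: [3, 38] + [6, 25] -> [3, 6, 25, 38]
  Split: [16, 8, 18, 42] -> [16, 8] and [18, 42]
    Split: [16, 8] -> [16] and [8]
    Merge: [16] + [8] -> [8, 16]
    Split: [18, 42] -> [18] and [42]
    Merge: [18] + [42] -> [18, 42]
  Merge: [8, 16] + [18, 42] -> [8, 16, 18, 42]
Merge: [3, 6, 25, 38] + [8, 16, 18, 42] -> [3, 6, 8, 16, 18, 25, 38, 42]

Final sorted array: [3, 6, 8, 16, 18, 25, 38, 42]

The merge sort proceeds by recursively splitting the array and merging sorted halves.
After all merges, the sorted array is [3, 6, 8, 16, 18, 25, 38, 42].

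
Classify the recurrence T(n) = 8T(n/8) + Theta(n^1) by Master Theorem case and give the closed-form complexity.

Master Theorem for T(n) = 8T(n/8) + O(n^1):

a = 8, b = 8, c = 1
log_b(a) = log_8(8) = 1.0000

Case 2: c = 1 = log_8(8) = 1.0000
T(n) = O(n^1 log n) = O(n log n)

For T(n) = 8T(n/8) + O(n^1): log_8(8) = 1.0000. This is Case 2 of the Master Theorem (c = log_b(a), equal work at all levels), giving O(n log n).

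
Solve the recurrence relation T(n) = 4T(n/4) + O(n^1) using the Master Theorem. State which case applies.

Master Theorem for T(n) = 4T(n/4) + O(n^1):

a = 4, b = 4, c = 1
log_b(a) = log_4(4) = 1.0000

Case 2: c = 1 = log_4(4) = 1.0000
T(n) = O(n^1 log n) = O(n log n)

For T(n) = 4T(n/4) + O(n^1): log_4(4) = 1.0000. This is Case 2 of the Master Theorem (c = log_b(a), equal work at all levels), giving O(n log n).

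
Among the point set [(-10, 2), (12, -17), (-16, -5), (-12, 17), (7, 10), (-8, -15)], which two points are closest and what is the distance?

Computing all pairwise distances among 6 points:

d((-10, 2), (12, -17)) = 29.0689
d((-10, 2), (-16, -5)) = 9.2195 <-- minimum
d((-10, 2), (-12, 17)) = 15.1327
d((-10, 2), (7, 10)) = 18.7883
d((-10, 2), (-8, -15)) = 17.1172
d((12, -17), (-16, -5)) = 30.4631
d((12, -17), (-12, 17)) = 41.6173
d((12, -17), (7, 10)) = 27.4591
d((12, -17), (-8, -15)) = 20.0998
d((-16, -5), (-12, 17)) = 22.3607
d((-16, -5), (7, 10)) = 27.4591
d((-16, -5), (-8, -15)) = 12.8062
d((-12, 17), (7, 10)) = 20.2485
d((-12, 17), (-8, -15)) = 32.249
d((7, 10), (-8, -15)) = 29.1548

Closest pair: (-10, 2) and (-16, -5) with distance 9.2195

The closest pair is (-10, 2) and (-16, -5) with Euclidean distance 9.2195. For 6 points, brute-force pairwise comparison is shown above. For large n, the divide-and-conquer algorithm (sort by x, recurse on halves, check the dividing strip) achieves O(n log n).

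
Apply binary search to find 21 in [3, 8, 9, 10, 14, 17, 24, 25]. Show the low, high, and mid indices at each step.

Binary search for 21 in [3, 8, 9, 10, 14, 17, 24, 25]:

lo=0, hi=7, mid=3, arr[mid]=10 -> 10 < 21, search right half
lo=4, hi=7, mid=5, arr[mid]=17 -> 17 < 21, search right half
lo=6, hi=7, mid=6, arr[mid]=24 -> 24 > 21, search left half
lo=6 > hi=5, target 21 not found

Binary search determines that 21 is not in the array after 3 comparisons. The search space was exhausted without finding the target.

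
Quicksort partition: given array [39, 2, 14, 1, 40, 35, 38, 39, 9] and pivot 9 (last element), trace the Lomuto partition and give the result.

Lomuto partition with pivot = 9:

Initial array: [39, 2, 14, 1, 40, 35, 38, 39, 9]

arr[0]=39 > 9: no swap
arr[1]=2 <= 9: swap with position 0, array becomes [2, 39, 14, 1, 40, 35, 38, 39, 9]
arr[2]=14 > 9: no swap
arr[3]=1 <= 9: swap with position 1, array becomes [2, 1, 14, 39, 40, 35, 38, 39, 9]
arr[4]=40 > 9: no swap
arr[5]=35 > 9: no swap
arr[6]=38 > 9: no swap
arr[7]=39 > 9: no swap

Place pivot at position 2: [2, 1, 9, 39, 40, 35, 38, 39, 14]
Pivot position: 2

After partitioning with pivot 9, the array becomes [2, 1, 9, 39, 40, 35, 38, 39, 14]. The pivot is placed at index 2. All elements to the left of the pivot are <= 9, and all elements to the right are > 9.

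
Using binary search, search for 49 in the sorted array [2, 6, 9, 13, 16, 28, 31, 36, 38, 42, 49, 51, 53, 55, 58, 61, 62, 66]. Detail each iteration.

Binary search for 49 in [2, 6, 9, 13, 16, 28, 31, 36, 38, 42, 49, 51, 53, 55, 58, 61, 62, 66]:

lo=0, hi=17, mid=8, arr[mid]=38 -> 38 < 49, search right half
lo=9, hi=17, mid=13, arr[mid]=55 -> 55 > 49, search left half
lo=9, hi=12, mid=10, arr[mid]=49 -> Found target at index 10!

Binary search finds 49 at index 10 after 3 comparisons. The search repeatedly halves the search space by comparing with the middle element.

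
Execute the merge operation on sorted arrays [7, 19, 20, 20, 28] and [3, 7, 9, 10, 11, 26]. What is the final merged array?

Merging process:

Compare 7 vs 3: take 3 from right. Merged: [3]
Compare 7 vs 7: take 7 from left. Merged: [3, 7]
Compare 19 vs 7: take 7 from right. Merged: [3, 7, 7]
Compare 19 vs 9: take 9 from right. Merged: [3, 7, 7, 9]
Compare 19 vs 10: take 10 from right. Merged: [3, 7, 7, 9, 10]
Compare 19 vs 11: take 11 from right. Merged: [3, 7, 7, 9, 10, 11]
Compare 19 vs 26: take 19 from left. Merged: [3, 7, 7, 9, 10, 11, 19]
Compare 20 vs 26: take 20 from left. Merged: [3, 7, 7, 9, 10, 11, 19, 20]
Compare 20 vs 26: take 20 from left. Merged: [3, 7, 7, 9, 10, 11, 19, 20, 20]
Compare 28 vs 26: take 26 from right. Merged: [3, 7, 7, 9, 10, 11, 19, 20, 20, 26]
Append remaining from left: [28]. Merged: [3, 7, 7, 9, 10, 11, 19, 20, 20, 26, 28]

Final merged array: [3, 7, 7, 9, 10, 11, 19, 20, 20, 26, 28]
Total comparisons: 10

The merged array is [3, 7, 7, 9, 10, 11, 19, 20, 20, 26, 28], requiring 10 comparisons. The merge step runs in O(n) time where n is the total number of elements.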